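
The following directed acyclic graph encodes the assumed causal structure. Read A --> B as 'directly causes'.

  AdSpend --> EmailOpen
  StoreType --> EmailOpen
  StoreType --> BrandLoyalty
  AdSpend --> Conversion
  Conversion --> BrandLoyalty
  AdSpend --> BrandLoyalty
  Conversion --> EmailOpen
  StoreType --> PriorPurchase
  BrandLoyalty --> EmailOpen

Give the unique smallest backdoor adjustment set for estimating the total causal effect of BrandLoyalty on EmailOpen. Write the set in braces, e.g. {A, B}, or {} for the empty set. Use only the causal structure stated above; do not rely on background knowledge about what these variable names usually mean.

{AdSpend, Conversion, StoreType}

Variables eligible for adjustment (non-descendants of BrandLoyalty, excluding BrandLoyalty and EmailOpen): {AdSpend, Conversion, PriorPurchase, StoreType}.
Backdoor paths from BrandLoyalty to EmailOpen:
  P1: BrandLoyalty <- StoreType -> EmailOpen
  P2: BrandLoyalty <- AdSpend -> Conversion -> EmailOpen
  P3: BrandLoyalty <- AdSpend -> EmailOpen
  P4: BrandLoyalty <- Conversion <- AdSpend -> EmailOpen
  P5: BrandLoyalty <- Conversion -> EmailOpen
The empty set is not sufficient: P1 (BrandLoyalty <- StoreType -> EmailOpen) has no collider blocking it and no conditioned non-collider, so it is open.
Try {AdSpend, Conversion, StoreType}:
  P1: blocked at fork node StoreType ∈ conditioning set.
  P2: blocked at fork node AdSpend ∈ conditioning set.
  P3: blocked at fork node AdSpend ∈ conditioning set.
  P4: blocked at chain node Conversion ∈ conditioning set.
  P5: blocked at fork node Conversion ∈ conditioning set.
{AdSpend, Conversion, StoreType} contains no descendant of BrandLoyalty and blocks every backdoor path.
Every element of {AdSpend, Conversion, StoreType} is needed (dropping AdSpend leaves P3 open; dropping Conversion leaves P5 open; dropping StoreType leaves P1 open), so no proper subset is valid.
Among all size-3 subsets of the eligible variables, only {AdSpend, Conversion, StoreType} blocks every backdoor path, so it is the unique smallest valid adjustment set.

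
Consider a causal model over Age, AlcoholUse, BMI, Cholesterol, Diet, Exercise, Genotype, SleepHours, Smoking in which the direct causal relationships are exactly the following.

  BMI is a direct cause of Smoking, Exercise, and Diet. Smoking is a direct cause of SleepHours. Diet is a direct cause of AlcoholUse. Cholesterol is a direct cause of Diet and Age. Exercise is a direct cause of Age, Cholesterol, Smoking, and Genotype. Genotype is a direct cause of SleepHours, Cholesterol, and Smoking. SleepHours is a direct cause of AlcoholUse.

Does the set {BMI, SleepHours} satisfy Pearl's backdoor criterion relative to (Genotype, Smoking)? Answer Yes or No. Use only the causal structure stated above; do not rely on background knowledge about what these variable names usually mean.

No

Backdoor paths from Genotype to Smoking (paths whose first edge points into Genotype):
  P1: Genotype <- Exercise <- BMI -> Smoking
  P2: Genotype <- Exercise <- BMI -> Diet -> AlcoholUse <- SleepHours <- Smoking
  P3: Genotype <- Exercise -> Cholesterol -> Diet <- BMI -> Smoking
  P4: Genotype <- Exercise -> Cholesterol -> Diet -> AlcoholUse <- SleepHours <- Smoking
  P5: Genotype <- Exercise -> Smoking
  P6: Genotype <- Exercise -> Age <- Cholesterol -> Diet <- BMI -> Smoking
  P7: Genotype <- Exercise -> Age <- Cholesterol -> Diet -> AlcoholUse <- SleepHours <- Smoking
Condition 1 (no descendant of Genotype in the set): FAILS — SleepHours is a descendant of Genotype.
Condition 2 (every backdoor path blocked by {BMI, SleepHours}):
  P1: blocked at fork node BMI ∈ conditioning set.
  P2: blocked at fork node BMI ∈ conditioning set.
  P3: blocked at collider Diet (neither it nor any descendant is in the conditioning set).
  P4: blocked at collider AlcoholUse (neither it nor any descendant is in the conditioning set).
  P5: open — no interior node is in the conditioning set.
  P6: blocked at collider Age (neither it nor any descendant is in the conditioning set).
  P7: blocked at collider Age (neither it nor any descendant is in the conditioning set).
{BMI, SleepHours} does not satisfy the backdoor criterion.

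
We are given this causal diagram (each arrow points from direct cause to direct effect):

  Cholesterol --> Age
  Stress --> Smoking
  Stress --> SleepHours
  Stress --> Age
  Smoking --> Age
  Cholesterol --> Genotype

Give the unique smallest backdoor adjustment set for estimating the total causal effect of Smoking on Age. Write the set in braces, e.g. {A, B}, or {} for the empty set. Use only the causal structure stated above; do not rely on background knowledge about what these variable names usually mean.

Variables eligible for adjustment (non-descendants of Smoking, excluding Smoking and Age): {Cholesterol, Genotype, SleepHours, Stress}.
Backdoor paths from Smoking to Age:
  P1: Smoking <- Stress -> Age
The empty set is not sufficient: P1 (Smoking <- Stress -> Age) has no collider blocking it and no conditioned non-collider, so it is open.
Try {Stress}:
  P1: blocked at fork node Stress ∈ conditioning set.
{Stress} contains no descendant of Smoking and blocks every backdoor path.
No other singleton works — e.g. {Cholesterol} leaves P1 open — so {Stress} is the unique smallest valid adjustment set.

{Stress}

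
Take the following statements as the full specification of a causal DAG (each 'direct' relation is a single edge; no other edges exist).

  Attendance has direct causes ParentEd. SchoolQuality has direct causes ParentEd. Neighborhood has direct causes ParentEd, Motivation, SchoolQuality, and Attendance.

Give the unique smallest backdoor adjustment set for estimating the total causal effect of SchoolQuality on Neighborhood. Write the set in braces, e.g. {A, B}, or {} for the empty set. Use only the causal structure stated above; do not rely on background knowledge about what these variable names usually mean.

Variables eligible for adjustment (non-descendants of SchoolQuality, excluding SchoolQuality and Neighborhood): {Attendance, Motivation, ParentEd}.
Backdoor paths from SchoolQuality to Neighborhood:
  P1: SchoolQuality <- ParentEd -> Attendance -> Neighborhood
  P2: SchoolQuality <- ParentEd -> Neighborhood
The empty set is not sufficient: P1 (SchoolQuality <- ParentEd -> Attendance -> Neighborhood) has no collider blocking it and no conditioned non-collider, so it is open.
Try {ParentEd}:
  P1: blocked at fork node ParentEd ∈ conditioning set.
  P2: blocked at fork node ParentEd ∈ conditioning set.
{ParentEd} contains no descendant of SchoolQuality and blocks every backdoor path.
No other singleton works — e.g. {Motivation} leaves P1 open — so {ParentEd} is the unique smallest valid adjustment set.

{ParentEd}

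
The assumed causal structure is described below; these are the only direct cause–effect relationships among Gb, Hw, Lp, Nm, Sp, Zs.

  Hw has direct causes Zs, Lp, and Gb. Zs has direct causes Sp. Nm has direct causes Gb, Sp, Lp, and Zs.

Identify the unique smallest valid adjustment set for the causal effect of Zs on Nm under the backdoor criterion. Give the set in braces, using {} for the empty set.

Variables eligible for adjustment (non-descendants of Zs, excluding Zs and Nm): {Gb, Lp, Sp}.
Backdoor paths from Zs to Nm:
  P1: Zs <- Sp -> Nm
The empty set is not sufficient: P1 (Zs <- Sp -> Nm) has no collider blocking it and no conditioned non-collider, so it is open.
Try {Sp}:
  P1: blocked at fork node Sp ∈ conditioning set.
{Sp} contains no descendant of Zs and blocks every backdoor path.
No other singleton works — e.g. {Lp} leaves P1 open — so {Sp} is the unique smallest valid adjustment set.

{Sp}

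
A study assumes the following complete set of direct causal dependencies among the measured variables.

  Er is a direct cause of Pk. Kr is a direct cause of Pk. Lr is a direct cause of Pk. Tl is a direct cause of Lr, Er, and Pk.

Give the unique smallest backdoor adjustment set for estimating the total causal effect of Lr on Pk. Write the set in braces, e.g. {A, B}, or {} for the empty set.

{Tl}

Variables eligible for adjustment (non-descendants of Lr, excluding Lr and Pk): {Er, Kr, Tl}.
Backdoor paths from Lr to Pk:
  P1: Lr <- Tl -> Er -> Pk
  P2: Lr <- Tl -> Pk
The empty set is not sufficient: P1 (Lr <- Tl -> Er -> Pk) has no collider blocking it and no conditioned non-collider, so it is open.
Try {Tl}:
  P1: blocked at fork node Tl ∈ conditioning set.
  P2: blocked at fork node Tl ∈ conditioning set.
{Tl} contains no descendant of Lr and blocks every backdoor path.
No other singleton works — e.g. {Kr} leaves P1 open — so {Tl} is the unique smallest valid adjustment set.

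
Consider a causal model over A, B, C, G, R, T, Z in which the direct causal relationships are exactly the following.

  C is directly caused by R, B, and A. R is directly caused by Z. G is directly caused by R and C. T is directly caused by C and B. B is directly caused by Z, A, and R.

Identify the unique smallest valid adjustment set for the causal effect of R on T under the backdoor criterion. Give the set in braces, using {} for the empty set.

Variables eligible for adjustment (non-descendants of R, excluding R and T): {A, Z}.
Backdoor paths from R to T:
  P1: R <- Z -> B <- A -> C -> T
  P2: R <- Z -> B -> C -> T
  P3: R <- Z -> B -> T
The empty set is not sufficient: P2 (R <- Z -> B -> C -> T) has no collider blocking it and no conditioned non-collider, so it is open.
Try {Z}:
  P1: blocked at fork node Z ∈ conditioning set.
  P2: blocked at fork node Z ∈ conditioning set.
  P3: blocked at fork node Z ∈ conditioning set.
{Z} contains no descendant of R and blocks every backdoor path.
No other singleton works — e.g. {A} leaves P2 open — so {Z} is the unique smallest valid adjustment set.

{Z}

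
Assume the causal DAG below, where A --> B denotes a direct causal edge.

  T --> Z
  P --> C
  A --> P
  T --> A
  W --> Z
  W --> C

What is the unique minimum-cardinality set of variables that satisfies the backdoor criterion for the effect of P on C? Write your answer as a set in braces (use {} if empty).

Variables eligible for adjustment (non-descendants of P, excluding P and C): {A, T, W, Z}.
Backdoor paths from P to C:
  P1: P <- A <- T -> Z <- W -> C
Each backdoor path contains an unconditioned collider, so every path is already blocked with the empty conditioning set:
  P1: blocked at collider Z (neither it nor any descendant is in the conditioning set).
The empty set is therefore the unique smallest valid set.

{}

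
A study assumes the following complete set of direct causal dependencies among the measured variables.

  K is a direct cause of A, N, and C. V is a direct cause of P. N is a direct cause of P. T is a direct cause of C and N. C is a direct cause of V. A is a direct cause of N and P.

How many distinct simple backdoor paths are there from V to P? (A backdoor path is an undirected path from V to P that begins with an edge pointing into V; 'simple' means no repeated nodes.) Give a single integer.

A backdoor path from V to P is any simple undirected path whose first edge points into V (i.e. leaves V via a parent).
Parents of V: {C}.
Enumerating:
  P1: V <- C <- K -> A -> N -> P
  P2: V <- C <- K -> A -> P
  P3: V <- C <- K -> N <- A -> P
  P4: V <- C <- K -> N -> P
  P5: V <- C <- T -> N <- K -> A -> P
  P6: V <- C <- T -> N <- A -> P
  P7: V <- C <- T -> N -> P
That exhausts the simple backdoor paths. Count: 7.

7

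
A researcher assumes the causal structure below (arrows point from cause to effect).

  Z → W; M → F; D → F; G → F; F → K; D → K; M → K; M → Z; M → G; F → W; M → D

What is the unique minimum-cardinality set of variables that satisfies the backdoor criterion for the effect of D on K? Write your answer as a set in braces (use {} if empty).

{M}

Variables eligible for adjustment (non-descendants of D, excluding D and K): {G, M, Z}.
Backdoor paths from D to K:
  P1: D <- M -> G -> F -> K
  P2: D <- M -> F -> K
  P3: D <- M -> Z -> W <- F -> K
  P4: D <- M -> K
The empty set is not sufficient: P1 (D <- M -> G -> F -> K) has no collider blocking it and no conditioned non-collider, so it is open.
Try {M}:
  P1: blocked at fork node M ∈ conditioning set.
  P2: blocked at fork node M ∈ conditioning set.
  P3: blocked at fork node M ∈ conditioning set.
  P4: blocked at fork node M ∈ conditioning set.
{M} contains no descendant of D and blocks every backdoor path.
No other singleton works — e.g. {G} leaves P2 open — so {M} is the unique smallest valid adjustment set.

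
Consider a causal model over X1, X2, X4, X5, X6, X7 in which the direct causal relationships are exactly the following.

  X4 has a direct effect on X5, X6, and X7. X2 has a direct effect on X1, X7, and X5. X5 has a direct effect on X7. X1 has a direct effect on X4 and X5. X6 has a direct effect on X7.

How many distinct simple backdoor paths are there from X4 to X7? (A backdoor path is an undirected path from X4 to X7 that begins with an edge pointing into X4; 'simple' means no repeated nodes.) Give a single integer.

4

A backdoor path from X4 to X7 is any simple undirected path whose first edge points into X4 (i.e. leaves X4 via a parent).
Parents of X4: {X1}.
Enumerating:
  P1: X4 <- X1 <- X2 -> X5 -> X7
  P2: X4 <- X1 <- X2 -> X7
  P3: X4 <- X1 -> X5 <- X2 -> X7
  P4: X4 <- X1 -> X5 -> X7
That exhausts the simple backdoor paths. Count: 4.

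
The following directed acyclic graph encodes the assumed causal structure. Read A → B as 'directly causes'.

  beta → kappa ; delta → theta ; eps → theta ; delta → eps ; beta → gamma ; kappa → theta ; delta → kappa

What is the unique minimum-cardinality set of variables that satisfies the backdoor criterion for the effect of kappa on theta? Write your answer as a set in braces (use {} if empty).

{delta}

Variables eligible for adjustment (non-descendants of kappa, excluding kappa and theta): {beta, delta, eps, gamma}.
Backdoor paths from kappa to theta:
  P1: kappa <- delta -> eps -> theta
  P2: kappa <- delta -> theta
The empty set is not sufficient: P1 (kappa <- delta -> eps -> theta) has no collider blocking it and no conditioned non-collider, so it is open.
Try {delta}:
  P1: blocked at fork node delta ∈ conditioning set.
  P2: blocked at fork node delta ∈ conditioning set.
{delta} contains no descendant of kappa and blocks every backdoor path.
No other singleton works — e.g. {beta} leaves P1 open — so {delta} is the unique smallest valid adjustment set.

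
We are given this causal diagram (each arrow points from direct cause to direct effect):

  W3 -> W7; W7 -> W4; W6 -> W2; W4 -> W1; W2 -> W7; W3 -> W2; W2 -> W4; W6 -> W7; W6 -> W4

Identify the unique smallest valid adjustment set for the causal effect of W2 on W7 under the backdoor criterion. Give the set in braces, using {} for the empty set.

{W3, W6}

Variables eligible for adjustment (non-descendants of W2, excluding W2 and W7): {W3, W6}.
Backdoor paths from W2 to W7:
  P1: W2 <- W6 -> W7
  P2: W2 <- W6 -> W4 <- W7
  P3: W2 <- W3 -> W7
The empty set is not sufficient: P1 (W2 <- W6 -> W7) has no collider blocking it and no conditioned non-collider, so it is open.
Try {W3, W6}:
  P1: blocked at fork node W6 ∈ conditioning set.
  P2: blocked at fork node W6 ∈ conditioning set.
  P3: blocked at fork node W3 ∈ conditioning set.
{W3, W6} contains no descendant of W2 and blocks every backdoor path.
Every element of {W3, W6} is needed (dropping W3 leaves P3 open; dropping W6 leaves P1 open), so no proper subset is valid.
Among all size-2 subsets of the eligible variables, only {W3, W6} blocks every backdoor path, so it is the unique smallest valid adjustment set.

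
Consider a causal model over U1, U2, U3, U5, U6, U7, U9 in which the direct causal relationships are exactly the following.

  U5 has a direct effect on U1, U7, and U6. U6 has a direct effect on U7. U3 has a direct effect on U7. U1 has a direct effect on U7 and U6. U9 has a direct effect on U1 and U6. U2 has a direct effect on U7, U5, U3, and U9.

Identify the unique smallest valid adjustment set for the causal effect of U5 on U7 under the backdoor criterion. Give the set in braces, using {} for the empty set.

Variables eligible for adjustment (non-descendants of U5, excluding U5 and U7): {U2, U3, U9}.
Backdoor paths from U5 to U7:
  P1: U5 <- U2 -> U3 -> U7
  P2: U5 <- U2 -> U9 -> U1 -> U6 -> U7
  P3: U5 <- U2 -> U9 -> U1 -> U7
  P4: U5 <- U2 -> U9 -> U6 <- U1 -> U7
  P5: U5 <- U2 -> U9 -> U6 -> U7
  P6: U5 <- U2 -> U7
The empty set is not sufficient: P1 (U5 <- U2 -> U3 -> U7) has no collider blocking it and no conditioned non-collider, so it is open.
Try {U2}:
  P1: blocked at fork node U2 ∈ conditioning set.
  P2: blocked at fork node U2 ∈ conditioning set.
  P3: blocked at fork node U2 ∈ conditioning set.
  P4: blocked at fork node U2 ∈ conditioning set.
  P5: blocked at fork node U2 ∈ conditioning set.
  P6: blocked at fork node U2 ∈ conditioning set.
{U2} contains no descendant of U5 and blocks every backdoor path.
No other singleton works — e.g. {U3} leaves P2 open — so {U2} is the unique smallest valid adjustment set.

{U2}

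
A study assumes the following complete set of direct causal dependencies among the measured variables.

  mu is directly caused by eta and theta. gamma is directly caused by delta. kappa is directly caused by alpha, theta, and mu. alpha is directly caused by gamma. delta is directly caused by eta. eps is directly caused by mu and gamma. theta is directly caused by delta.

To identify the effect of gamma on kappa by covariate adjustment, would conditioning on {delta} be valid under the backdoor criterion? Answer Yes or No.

Backdoor paths from gamma to kappa (paths whose first edge points into gamma):
  P1: gamma <- delta <- eta -> mu <- theta -> kappa
  P2: gamma <- delta <- eta -> mu -> kappa
  P3: gamma <- delta -> theta -> mu -> kappa
  P4: gamma <- delta -> theta -> kappa
Condition 1 (no descendant of gamma in the set): holds — descendants of gamma are {alpha, eps, kappa}; none are in {delta}.
Condition 2 (every backdoor path blocked by {delta}):
  P1: blocked at chain node delta ∈ conditioning set.
  P2: blocked at chain node delta ∈ conditioning set.
  P3: blocked at fork node delta ∈ conditioning set.
  P4: blocked at fork node delta ∈ conditioning set.
{delta} satisfies the backdoor criterion.

Yes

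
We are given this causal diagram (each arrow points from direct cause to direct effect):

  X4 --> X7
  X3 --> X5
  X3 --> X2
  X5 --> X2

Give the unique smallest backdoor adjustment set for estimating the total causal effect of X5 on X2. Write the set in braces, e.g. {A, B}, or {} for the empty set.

{X3}

Variables eligible for adjustment (non-descendants of X5, excluding X5 and X2): {X3, X4, X7}.
Backdoor paths from X5 to X2:
  P1: X5 <- X3 -> X2
The empty set is not sufficient: P1 (X5 <- X3 -> X2) has no collider blocking it and no conditioned non-collider, so it is open.
Try {X3}:
  P1: blocked at fork node X3 ∈ conditioning set.
{X3} contains no descendant of X5 and blocks every backdoor path.
No other singleton works — e.g. {X4} leaves P1 open — so {X3} is the unique smallest valid adjustment set.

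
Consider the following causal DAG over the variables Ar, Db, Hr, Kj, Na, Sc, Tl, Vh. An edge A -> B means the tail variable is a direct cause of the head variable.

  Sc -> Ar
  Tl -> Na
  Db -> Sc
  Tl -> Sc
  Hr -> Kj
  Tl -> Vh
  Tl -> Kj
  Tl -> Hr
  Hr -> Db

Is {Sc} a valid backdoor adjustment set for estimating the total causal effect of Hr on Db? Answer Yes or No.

Backdoor paths from Hr to Db (paths whose first edge points into Hr):
  P1: Hr <- Tl -> Sc <- Db
Condition 1 (no descendant of Hr in the set): FAILS — Sc is a descendant of Hr.
Condition 2 (every backdoor path blocked by {Sc}):
  P1: open — collider(s) Sc are conditioned on (or have a conditioned descendant) and no non-collider on the path is in the set.
{Sc} does not satisfy the backdoor criterion.

No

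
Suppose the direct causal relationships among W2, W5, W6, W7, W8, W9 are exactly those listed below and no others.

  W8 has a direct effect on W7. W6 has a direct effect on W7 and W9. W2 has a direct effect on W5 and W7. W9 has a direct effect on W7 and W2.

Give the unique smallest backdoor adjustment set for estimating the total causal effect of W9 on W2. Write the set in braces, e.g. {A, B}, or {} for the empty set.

{}

Variables eligible for adjustment (non-descendants of W9, excluding W9 and W2): {W6, W8}.
Backdoor paths from W9 to W2:
  P1: W9 <- W6 -> W7 <- W2
Each backdoor path contains an unconditioned collider, so every path is already blocked with the empty conditioning set:
  P1: blocked at collider W7 (neither it nor any descendant is in the conditioning set).
The empty set is therefore the unique smallest valid set.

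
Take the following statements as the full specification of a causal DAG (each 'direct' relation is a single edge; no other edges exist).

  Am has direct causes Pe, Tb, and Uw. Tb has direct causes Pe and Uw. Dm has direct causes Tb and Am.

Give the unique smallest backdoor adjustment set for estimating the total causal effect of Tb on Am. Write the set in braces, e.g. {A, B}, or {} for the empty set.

{Pe, Uw}

Variables eligible for adjustment (non-descendants of Tb, excluding Tb and Am): {Pe, Uw}.
Backdoor paths from Tb to Am:
  P1: Tb <- Pe -> Am
  P2: Tb <- Uw -> Am
The empty set is not sufficient: P1 (Tb <- Pe -> Am) has no collider blocking it and no conditioned non-collider, so it is open.
Try {Pe, Uw}:
  P1: blocked at fork node Pe ∈ conditioning set.
  P2: blocked at fork node Uw ∈ conditioning set.
{Pe, Uw} contains no descendant of Tb and blocks every backdoor path.
Every element of {Pe, Uw} is needed (dropping Pe leaves P1 open; dropping Uw leaves P2 open), so no proper subset is valid.
Among all size-2 subsets of the eligible variables, only {Pe, Uw} blocks every backdoor path, so it is the unique smallest valid adjustment set.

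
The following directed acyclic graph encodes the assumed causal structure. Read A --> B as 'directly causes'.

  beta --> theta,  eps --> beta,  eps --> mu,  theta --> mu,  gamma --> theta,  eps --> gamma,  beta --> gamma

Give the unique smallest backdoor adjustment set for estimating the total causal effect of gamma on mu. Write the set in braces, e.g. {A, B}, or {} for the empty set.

{beta, eps}

Variables eligible for adjustment (non-descendants of gamma, excluding gamma and mu): {beta, eps}.
Backdoor paths from gamma to mu:
  P1: gamma <- eps -> beta -> theta -> mu
  P2: gamma <- eps -> mu
  P3: gamma <- beta <- eps -> mu
  P4: gamma <- beta -> theta -> mu
The empty set is not sufficient: P1 (gamma <- eps -> beta -> theta -> mu) has no collider blocking it and no conditioned non-collider, so it is open.
Try {beta, eps}:
  P1: blocked at fork node eps ∈ conditioning set.
  P2: blocked at fork node eps ∈ conditioning set.
  P3: blocked at chain node beta ∈ conditioning set.
  P4: blocked at fork node beta ∈ conditioning set.
{beta, eps} contains no descendant of gamma and blocks every backdoor path.
Every element of {beta, eps} is needed (dropping beta leaves P4 open; dropping eps leaves P2 open), so no proper subset is valid.
Among all size-2 subsets of the eligible variables, only {beta, eps} blocks every backdoor path, so it is the unique smallest valid adjustment set.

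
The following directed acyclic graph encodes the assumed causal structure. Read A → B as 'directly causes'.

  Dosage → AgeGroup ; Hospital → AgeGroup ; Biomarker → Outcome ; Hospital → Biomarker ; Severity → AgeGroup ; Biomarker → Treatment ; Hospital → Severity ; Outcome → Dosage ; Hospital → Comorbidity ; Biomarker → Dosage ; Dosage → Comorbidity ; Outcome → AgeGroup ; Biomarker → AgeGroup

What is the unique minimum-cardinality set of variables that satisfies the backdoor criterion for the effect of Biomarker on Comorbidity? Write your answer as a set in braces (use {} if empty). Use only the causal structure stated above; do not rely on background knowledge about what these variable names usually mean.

{Hospital}

Variables eligible for adjustment (non-descendants of Biomarker, excluding Biomarker and Comorbidity): {Hospital, Severity}.
Backdoor paths from Biomarker to Comorbidity:
  P1: Biomarker <- Hospital -> Severity -> AgeGroup <- Outcome -> Dosage -> Comorbidity
  P2: Biomarker <- Hospital -> Severity -> AgeGroup <- Dosage -> Comorbidity
  P3: Biomarker <- Hospital -> Comorbidity
  P4: Biomarker <- Hospital -> AgeGroup <- Outcome -> Dosage -> Comorbidity
  P5: Biomarker <- Hospital -> AgeGroup <- Dosage -> Comorbidity
The empty set is not sufficient: P3 (Biomarker <- Hospital -> Comorbidity) has no collider blocking it and no conditioned non-collider, so it is open.
Try {Hospital}:
  P1: blocked at fork node Hospital ∈ conditioning set.
  P2: blocked at fork node Hospital ∈ conditioning set.
  P3: blocked at fork node Hospital ∈ conditioning set.
  P4: blocked at fork node Hospital ∈ conditioning set.
  P5: blocked at fork node Hospital ∈ conditioning set.
{Hospital} contains no descendant of Biomarker and blocks every backdoor path.
No other singleton works — e.g. {Severity} leaves P3 open — so {Hospital} is the unique smallest valid adjustment set.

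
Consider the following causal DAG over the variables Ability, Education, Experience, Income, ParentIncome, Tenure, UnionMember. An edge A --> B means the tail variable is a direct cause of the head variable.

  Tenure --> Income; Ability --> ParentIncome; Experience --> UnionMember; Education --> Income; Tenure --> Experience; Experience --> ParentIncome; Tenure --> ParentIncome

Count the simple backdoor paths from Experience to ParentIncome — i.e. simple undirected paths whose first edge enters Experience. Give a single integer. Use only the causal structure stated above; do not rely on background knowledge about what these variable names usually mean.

A backdoor path from Experience to ParentIncome is any simple undirected path whose first edge points into Experience (i.e. leaves Experience via a parent).
Parents of Experience: {Tenure}.
Enumerating:
  P1: Experience <- Tenure -> ParentIncome
That exhausts the simple backdoor paths. Count: 1.

1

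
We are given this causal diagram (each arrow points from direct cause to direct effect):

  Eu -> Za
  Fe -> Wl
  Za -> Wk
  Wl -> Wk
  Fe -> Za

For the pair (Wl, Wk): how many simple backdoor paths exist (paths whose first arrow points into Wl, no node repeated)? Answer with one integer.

A backdoor path from Wl to Wk is any simple undirected path whose first edge points into Wl (i.e. leaves Wl via a parent).
Parents of Wl: {Fe}.
Enumerating:
  P1: Wl <- Fe -> Za -> Wk
That exhausts the simple backdoor paths. Count: 1.

1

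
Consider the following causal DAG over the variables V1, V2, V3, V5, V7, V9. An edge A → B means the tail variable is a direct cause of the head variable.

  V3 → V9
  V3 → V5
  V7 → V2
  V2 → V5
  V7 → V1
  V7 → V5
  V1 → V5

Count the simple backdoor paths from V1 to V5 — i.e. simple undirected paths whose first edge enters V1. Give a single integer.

2

A backdoor path from V1 to V5 is any simple undirected path whose first edge points into V1 (i.e. leaves V1 via a parent).
Parents of V1: {V7}.
Enumerating:
  P1: V1 <- V7 -> V2 -> V5
  P2: V1 <- V7 -> V5
That exhausts the simple backdoor paths. Count: 2.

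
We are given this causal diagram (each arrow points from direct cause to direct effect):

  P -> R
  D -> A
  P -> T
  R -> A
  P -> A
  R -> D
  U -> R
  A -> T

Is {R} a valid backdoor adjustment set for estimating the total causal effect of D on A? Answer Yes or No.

Yes

Backdoor paths from D to A (paths whose first edge points into D):
  P1: D <- R <- P -> A
  P2: D <- R <- P -> T <- A
  P3: D <- R -> A
Condition 1 (no descendant of D in the set): holds — descendants of D are {A, T}; none are in {R}.
Condition 2 (every backdoor path blocked by {R}):
  P1: blocked at chain node R ∈ conditioning set.
  P2: blocked at chain node R ∈ conditioning set.
  P3: blocked at fork node R ∈ conditioning set.
{R} satisfies the backdoor criterion.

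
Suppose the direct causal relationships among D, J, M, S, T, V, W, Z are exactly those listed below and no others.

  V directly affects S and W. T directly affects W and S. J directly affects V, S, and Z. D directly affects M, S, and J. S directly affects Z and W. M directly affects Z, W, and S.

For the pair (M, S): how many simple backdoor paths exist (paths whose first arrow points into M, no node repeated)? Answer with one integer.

A backdoor path from M to S is any simple undirected path whose first edge points into M (i.e. leaves M via a parent).
Parents of M: {D}.
Enumerating:
  P1: M <- D -> J -> V -> S
  P2: M <- D -> J -> V -> W <- T -> S
  P3: M <- D -> J -> V -> W <- S
  P4: M <- D -> J -> S
  P5: M <- D -> J -> Z <- S
  P6: M <- D -> S
That exhausts the simple backdoor paths. Count: 6.

6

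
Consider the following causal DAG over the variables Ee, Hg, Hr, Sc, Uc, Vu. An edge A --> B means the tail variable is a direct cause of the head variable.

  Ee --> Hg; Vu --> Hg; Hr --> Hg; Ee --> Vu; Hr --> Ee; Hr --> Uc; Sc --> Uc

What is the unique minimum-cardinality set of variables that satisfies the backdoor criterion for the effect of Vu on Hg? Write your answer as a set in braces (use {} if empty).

{Ee}

Variables eligible for adjustment (non-descendants of Vu, excluding Vu and Hg): {Ee, Hr, Sc, Uc}.
Backdoor paths from Vu to Hg:
  P1: Vu <- Ee <- Hr -> Hg
  P2: Vu <- Ee -> Hg
The empty set is not sufficient: P1 (Vu <- Ee <- Hr -> Hg) has no collider blocking it and no conditioned non-collider, so it is open.
Try {Ee}:
  P1: blocked at chain node Ee ∈ conditioning set.
  P2: blocked at fork node Ee ∈ conditioning set.
{Ee} contains no descendant of Vu and blocks every backdoor path.
No other singleton works — e.g. {Hr} leaves P2 open — so {Ee} is the unique smallest valid adjustment set.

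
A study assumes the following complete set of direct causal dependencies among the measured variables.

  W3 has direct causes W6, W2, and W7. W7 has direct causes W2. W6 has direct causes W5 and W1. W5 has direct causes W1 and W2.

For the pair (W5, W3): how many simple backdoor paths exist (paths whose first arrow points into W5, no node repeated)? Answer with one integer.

3

A backdoor path from W5 to W3 is any simple undirected path whose first edge points into W5 (i.e. leaves W5 via a parent).
Parents of W5: {W1, W2}.
Enumerating:
  P1: W5 <- W1 -> W6 -> W3
  P2: W5 <- W2 -> W7 -> W3
  P3: W5 <- W2 -> W3
That exhausts the simple backdoor paths. Count: 3.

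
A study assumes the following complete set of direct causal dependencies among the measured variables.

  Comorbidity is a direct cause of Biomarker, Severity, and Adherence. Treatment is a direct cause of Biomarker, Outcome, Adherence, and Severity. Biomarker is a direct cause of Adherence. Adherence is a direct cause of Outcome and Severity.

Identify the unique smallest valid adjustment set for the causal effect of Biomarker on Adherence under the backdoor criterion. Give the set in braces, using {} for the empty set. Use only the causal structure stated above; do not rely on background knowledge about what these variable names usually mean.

{Comorbidity, Treatment}

Variables eligible for adjustment (non-descendants of Biomarker, excluding Biomarker and Adherence): {Comorbidity, Treatment}.
Backdoor paths from Biomarker to Adherence:
  P1: Biomarker <- Treatment -> Adherence
  P2: Biomarker <- Treatment -> Severity <- Comorbidity -> Adherence
  P3: Biomarker <- Treatment -> Severity <- Adherence
  P4: Biomarker <- Treatment -> Outcome <- Adherence
  P5: Biomarker <- Comorbidity -> Adherence
  P6: Biomarker <- Comorbidity -> Severity <- Treatment -> Adherence
  P7: Biomarker <- Comorbidity -> Severity <- Treatment -> Outcome <- Adherence
  P8: Biomarker <- Comorbidity -> Severity <- Adherence
The empty set is not sufficient: P1 (Biomarker <- Treatment -> Adherence) has no collider blocking it and no conditioned non-collider, so it is open.
Try {Comorbidity, Treatment}:
  P1: blocked at fork node Treatment ∈ conditioning set.
  P2: blocked at fork node Treatment ∈ conditioning set.
  P3: blocked at fork node Treatment ∈ conditioning set.
  P4: blocked at fork node Treatment ∈ conditioning set.
  P5: blocked at fork node Comorbidity ∈ conditioning set.
  P6: blocked at fork node Comorbidity ∈ conditioning set.
  P7: blocked at fork node Comorbidity ∈ conditioning set.
  P8: blocked at fork node Comorbidity ∈ conditioning set.
{Comorbidity, Treatment} contains no descendant of Biomarker and blocks every backdoor path.
Every element of {Comorbidity, Treatment} is needed (dropping Comorbidity leaves P5 open; dropping Treatment leaves P1 open), so no proper subset is valid.
Among all size-2 subsets of the eligible variables, only {Comorbidity, Treatment} blocks every backdoor path, so it is the unique smallest valid adjustment set.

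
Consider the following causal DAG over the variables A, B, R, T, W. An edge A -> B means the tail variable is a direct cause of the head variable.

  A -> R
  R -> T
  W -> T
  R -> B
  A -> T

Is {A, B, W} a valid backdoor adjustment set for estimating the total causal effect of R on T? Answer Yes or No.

Backdoor paths from R to T (paths whose first edge points into R):
  P1: R <- A -> T
Condition 1 (no descendant of R in the set): FAILS — B is a descendant of R.
Condition 2 (every backdoor path blocked by {A, B, W}):
  P1: blocked at fork node A ∈ conditioning set.
{A, B, W} does not satisfy the backdoor criterion.

No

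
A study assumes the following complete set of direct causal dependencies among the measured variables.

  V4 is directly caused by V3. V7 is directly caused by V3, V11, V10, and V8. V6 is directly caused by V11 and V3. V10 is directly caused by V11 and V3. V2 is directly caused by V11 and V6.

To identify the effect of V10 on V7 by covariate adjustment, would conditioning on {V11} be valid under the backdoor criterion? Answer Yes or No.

No

Backdoor paths from V10 to V7 (paths whose first edge points into V10):
  P1: V10 <- V3 -> V6 <- V11 -> V7
  P2: V10 <- V3 -> V6 -> V2 <- V11 -> V7
  P3: V10 <- V3 -> V7
  P4: V10 <- V11 -> V6 <- V3 -> V7
  P5: V10 <- V11 -> V2 <- V6 <- V3 -> V7
  P6: V10 <- V11 -> V7
Condition 1 (no descendant of V10 in the set): holds — descendants of V10 are {V7}; none are in {V11}.
Condition 2 (every backdoor path blocked by {V11}):
  P1: blocked at collider V6 (neither it nor any descendant is in the conditioning set).
  P2: blocked at collider V2 (neither it nor any descendant is in the conditioning set).
  P3: open — no interior node is in the conditioning set.
  P4: blocked at fork node V11 ∈ conditioning set.
  P5: blocked at fork node V11 ∈ conditioning set.
  P6: blocked at fork node V11 ∈ conditioning set.
{V11} does not satisfy the backdoor criterion.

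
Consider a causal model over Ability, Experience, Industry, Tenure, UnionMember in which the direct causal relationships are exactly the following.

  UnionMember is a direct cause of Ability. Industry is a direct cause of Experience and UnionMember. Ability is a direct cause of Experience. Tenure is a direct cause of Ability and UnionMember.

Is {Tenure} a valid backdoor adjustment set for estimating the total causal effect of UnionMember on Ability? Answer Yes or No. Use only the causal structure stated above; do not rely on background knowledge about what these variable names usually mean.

Backdoor paths from UnionMember to Ability (paths whose first edge points into UnionMember):
  P1: UnionMember <- Industry -> Experience <- Ability
  P2: UnionMember <- Tenure -> Ability
Condition 1 (no descendant of UnionMember in the set): holds — descendants of UnionMember are {Ability, Experience}; none are in {Tenure}.
Condition 2 (every backdoor path blocked by {Tenure}):
  P1: blocked at collider Experience (neither it nor any descendant is in the conditioning set).
  P2: blocked at fork node Tenure ∈ conditioning set.
{Tenure} satisfies the backdoor criterion.

Yes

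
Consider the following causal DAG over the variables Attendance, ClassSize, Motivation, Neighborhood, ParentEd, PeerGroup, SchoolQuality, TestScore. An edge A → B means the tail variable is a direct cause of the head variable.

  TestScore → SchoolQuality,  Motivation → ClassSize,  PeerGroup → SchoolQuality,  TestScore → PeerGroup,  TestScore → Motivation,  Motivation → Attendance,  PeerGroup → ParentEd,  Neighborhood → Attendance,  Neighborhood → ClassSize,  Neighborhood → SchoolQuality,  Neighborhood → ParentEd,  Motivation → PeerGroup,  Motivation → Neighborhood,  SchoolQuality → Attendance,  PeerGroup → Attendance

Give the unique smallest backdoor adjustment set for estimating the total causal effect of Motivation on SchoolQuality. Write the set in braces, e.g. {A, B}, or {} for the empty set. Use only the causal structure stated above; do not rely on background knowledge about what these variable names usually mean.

{TestScore}

Variables eligible for adjustment (non-descendants of Motivation, excluding Motivation and SchoolQuality): {TestScore}.
Backdoor paths from Motivation to SchoolQuality:
  P1: Motivation <- TestScore -> PeerGroup -> SchoolQuality
  P2: Motivation <- TestScore -> PeerGroup -> ParentEd <- Neighborhood -> SchoolQuality
  P3: Motivation <- TestScore -> PeerGroup -> ParentEd <- Neighborhood -> Attendance <- SchoolQuality
  P4: Motivation <- TestScore -> PeerGroup -> Attendance <- Neighborhood -> SchoolQuality
  P5: Motivation <- TestScore -> PeerGroup -> Attendance <- SchoolQuality
  P6: Motivation <- TestScore -> SchoolQuality
The empty set is not sufficient: P1 (Motivation <- TestScore -> PeerGroup -> SchoolQuality) has no collider blocking it and no conditioned non-collider, so it is open.
Try {TestScore}:
  P1: blocked at fork node TestScore ∈ conditioning set.
  P2: blocked at fork node TestScore ∈ conditioning set.
  P3: blocked at fork node TestScore ∈ conditioning set.
  P4: blocked at fork node TestScore ∈ conditioning set.
  P5: blocked at fork node TestScore ∈ conditioning set.
  P6: blocked at fork node TestScore ∈ conditioning set.
{TestScore} contains no descendant of Motivation and blocks every backdoor path.
{TestScore} is the unique smallest valid adjustment set.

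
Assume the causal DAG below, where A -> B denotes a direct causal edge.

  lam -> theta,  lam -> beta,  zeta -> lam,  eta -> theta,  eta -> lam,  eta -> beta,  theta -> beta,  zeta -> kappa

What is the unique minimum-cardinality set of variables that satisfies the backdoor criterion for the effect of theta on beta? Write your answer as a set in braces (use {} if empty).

Variables eligible for adjustment (non-descendants of theta, excluding theta and beta): {eta, kappa, lam, zeta}.
Backdoor paths from theta to beta:
  P1: theta <- eta -> lam -> beta
  P2: theta <- eta -> beta
  P3: theta <- lam <- eta -> beta
  P4: theta <- lam -> beta
The empty set is not sufficient: P1 (theta <- eta -> lam -> beta) has no collider blocking it and no conditioned non-collider, so it is open.
Try {eta, lam}:
  P1: blocked at fork node eta ∈ conditioning set.
  P2: blocked at fork node eta ∈ conditioning set.
  P3: blocked at chain node lam ∈ conditioning set.
  P4: blocked at fork node lam ∈ conditioning set.
{eta, lam} contains no descendant of theta and blocks every backdoor path.
Every element of {eta, lam} is needed (dropping eta leaves P2 open; dropping lam leaves P4 open), so no proper subset is valid.
Among all size-2 subsets of the eligible variables, only {eta, lam} blocks every backdoor path, so it is the unique smallest valid adjustment set.

{eta, lam}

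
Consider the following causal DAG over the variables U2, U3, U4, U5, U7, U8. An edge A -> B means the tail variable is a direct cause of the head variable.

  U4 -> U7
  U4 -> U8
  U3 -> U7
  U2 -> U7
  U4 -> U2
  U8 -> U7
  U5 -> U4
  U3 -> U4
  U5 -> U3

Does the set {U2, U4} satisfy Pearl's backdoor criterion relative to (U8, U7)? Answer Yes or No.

Yes

Backdoor paths from U8 to U7 (paths whose first edge points into U8):
  P1: U8 <- U4 <- U5 -> U3 -> U7
  P2: U8 <- U4 <- U3 -> U7
  P3: U8 <- U4 -> U2 -> U7
  P4: U8 <- U4 -> U7
Condition 1 (no descendant of U8 in the set): holds — descendants of U8 are {U7}; none are in {U2, U4}.
Condition 2 (every backdoor path blocked by {U2, U4}):
  P1: blocked at chain node U4 ∈ conditioning set.
  P2: blocked at chain node U4 ∈ conditioning set.
  P3: blocked at fork node U4 ∈ conditioning set.
  P4: blocked at fork node U4 ∈ conditioning set.
{U2, U4} satisfies the backdoor criterion.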